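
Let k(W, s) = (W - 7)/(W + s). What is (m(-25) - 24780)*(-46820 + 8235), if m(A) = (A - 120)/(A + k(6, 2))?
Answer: 192138637700/201 ≈ 9.5591e+8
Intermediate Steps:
k(W, s) = (-7 + W)/(W + s)
m(A) = (-120 + A)/(-⅛ + A) (m(A) = (A - 120)/(A + (-7 + 6)/(6 + 2)) = (-120 + A)/(A - 1/8) = (-120 + A)/(A + (⅛)*(-1)) = (-120 + A)/(A - ⅛) = (-120 + A)/(-⅛ + A))
(m(-25) - 24780)*(-46820 + 8235) = (8*(-120 - 25)/(-1 + 8*(-25)) - 24780)*(-46820 + 8235) = (8*(-145)/(-1 - 200) - 24780)*(-38585) = (8*(-145)/(-201) - 24780)*(-38585) = (8*(-1/201)*(-145) - 24780)*(-38585) = (1160/201 - 24780)*(-38585) = -4979620/201*(-38585) = 192138637700/201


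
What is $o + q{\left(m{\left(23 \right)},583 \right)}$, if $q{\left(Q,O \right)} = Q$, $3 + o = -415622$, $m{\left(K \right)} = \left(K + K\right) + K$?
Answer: $-415556$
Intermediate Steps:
$m{\left(K \right)} = 3 K$ ($m{\left(K \right)} = 2 K + K = 3 K$)
$o = -415625$ ($o = -3 - 415622 = -415625$)
$o + q{\left(m{\left(23 \right)},583 \right)} = -415625 + 3 \cdot 23 = -415625 + 69 = -415556$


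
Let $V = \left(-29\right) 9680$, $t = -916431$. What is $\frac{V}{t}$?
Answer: $\frac{280720}{916431} \approx 0.30632$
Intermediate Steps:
$V = -280720$
$\frac{V}{t} = - \frac{280720}{-916431} = \left(-280720\right) \left(- \frac{1}{916431}\right) = \frac{280720}{916431}$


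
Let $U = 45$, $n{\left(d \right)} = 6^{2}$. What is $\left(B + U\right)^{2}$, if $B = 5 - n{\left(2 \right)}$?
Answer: $196$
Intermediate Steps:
$n{\left(d \right)} = 36$
$B = -31$ ($B = 5 - 36 = -31$)
$\left(B + U\right)^{2} = \left(-31 + 45\right)^{2} = 14^{2} = 196$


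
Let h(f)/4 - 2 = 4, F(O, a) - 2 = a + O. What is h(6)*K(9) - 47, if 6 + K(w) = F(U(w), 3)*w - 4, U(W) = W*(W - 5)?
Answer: 8569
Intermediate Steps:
U(W) = W*(-5 + W)
F(O, a) = 2 + O + a (F(O, a) = 2 + (a + O) = 2 + (O + a) = 2 + O + a)
K(w) = -10 + w*(5 + w*(-5 + w)) (K(w) = -6 + ((2 + w*(-5 + w) + 3)*w - 4) = -6 + ((5 + w*(-5 + w))*w - 4) = -6 + (w*(5 + w*(-5 + w)) - 4) = -6 + (-4 + w*(5 + w*(-5 + w))) = -10 + w*(5 + w*(-5 + w)))
h(f) = 24 (h(f) = 8 + 4*4 = 8 + 16 = 24)
h(6)*K(9) - 47 = 24*(-10 + 9*(5 + 9*(-5 + 9))) - 47 = 24*(-10 + 9*(5 + 9*4)) - 47 = 24*(-10 + 9*(5 + 36)) - 47 = 24*(-10 + 9*41) - 47 = 24*(-10 + 369) - 47 = 24*359 - 47 = 8616 - 47 = 8569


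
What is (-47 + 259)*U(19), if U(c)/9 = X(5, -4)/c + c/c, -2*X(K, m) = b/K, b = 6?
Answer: 175536/95 ≈ 1847.7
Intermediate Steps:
X(K, m) = -3/K
U(c) = 9 - 27/(5*c) (U(c) = 9*((-3/5)/c + c/c) = 9*((-3*⅕)/c + 1) = 9*(-3/(5*c) + 1) = 9*(1 - 3/(5*c)) = 9 - 27/(5*c))
(-47 + 259)*U(19) = (-47 + 259)*(9 - 27/5/19) = 212*(9 - 27/5*1/19) = 212*(9 - 27/95) = 212*(828/95) = 175536/95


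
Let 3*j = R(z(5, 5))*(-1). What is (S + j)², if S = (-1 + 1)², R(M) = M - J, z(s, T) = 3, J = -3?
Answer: 4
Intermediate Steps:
R(M) = 3 + M (R(M) = M - 1*(-3) = M + 3 = 3 + M)
j = -2 (j = ((3 + 3)*(-1))/3 = (6*(-1))/3 = (⅓)*(-6) = -2)
S = 0 (S = 0² = 0)
(S + j)² = (0 - 2)² = (-2)² = 4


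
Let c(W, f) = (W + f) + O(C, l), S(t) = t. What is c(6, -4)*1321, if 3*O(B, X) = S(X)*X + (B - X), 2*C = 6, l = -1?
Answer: 14531/3 ≈ 4843.7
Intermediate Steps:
C = 3 (C = (½)*6 = 3)
O(B, X) = -X/3 + B/3 + X²/3 (O(B, X) = (X*X + (B - X))/3 = (X² + (B - X))/3 = (B + X² - X)/3 = -X/3 + B/3 + X²/3)
c(W, f) = 5/3 + W + f (c(W, f) = (W + f) + (-⅓*(-1) + (⅓)*3 + (⅓)*(-1)²) = (W + f) + (⅓ + 1 + (⅓)*1) = (W + f) + (⅓ + 1 + ⅓) = (W + f) + 5/3 = 5/3 + W + f)
c(6, -4)*1321 = (5/3 + 6 - 4)*1321 = (11/3)*1321 = 14531/3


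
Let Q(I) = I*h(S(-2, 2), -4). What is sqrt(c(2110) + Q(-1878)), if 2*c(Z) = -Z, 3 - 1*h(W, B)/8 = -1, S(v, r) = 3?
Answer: I*sqrt(61151) ≈ 247.29*I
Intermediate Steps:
h(W, B) = 32 (h(W, B) = 24 - 8*(-1) = 24 + 8 = 32)
c(Z) = -Z/2 (c(Z) = (-Z)/2 = -Z/2)
Q(I) = 32*I (Q(I) = I*32 = 32*I)
sqrt(c(2110) + Q(-1878)) = sqrt(-1/2*2110 + 32*(-1878)) = sqrt(-1055 - 60096) = sqrt(-61151) = I*sqrt(61151)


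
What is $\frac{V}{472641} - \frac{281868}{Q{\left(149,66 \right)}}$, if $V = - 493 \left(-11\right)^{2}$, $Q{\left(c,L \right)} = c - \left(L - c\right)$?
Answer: $- \frac{33309053221}{27413178} \approx -1215.1$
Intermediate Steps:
$Q{\left(c,L \right)} = - L + 2 c$
$V = -59653$ ($V = \left(-493\right) 121 = -59653$)
$\frac{V}{472641} - \frac{281868}{Q{\left(149,66 \right)}} = - \frac{59653}{472641} - \frac{281868}{\left(-1\right) 66 + 2 \cdot 149} = \left(-59653\right) \frac{1}{472641} - \frac{281868}{-66 + 298} = - \frac{59653}{472641} - \frac{281868}{232} = - \frac{59653}{472641} - \frac{70467}{58} = - \frac{33309053221}{27413178}$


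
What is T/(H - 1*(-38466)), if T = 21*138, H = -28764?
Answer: 23/77 ≈ 0.29870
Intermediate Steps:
T = 2898
T/(H - 1*(-38466)) = 2898/(-28764 - 1*(-38466)) = 2898/(-28764 + 38466) = 2898/9702 = 2898*(1/9702) = 23/77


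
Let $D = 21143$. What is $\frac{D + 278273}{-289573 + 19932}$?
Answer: $- \frac{299416}{269641} \approx -1.1104$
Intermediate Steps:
$\frac{D + 278273}{-289573 + 19932} = \frac{21143 + 278273}{-289573 + 19932} = \frac{299416}{-269641} = 299416 \left(- \frac{1}{269641}\right) = - \frac{299416}{269641}$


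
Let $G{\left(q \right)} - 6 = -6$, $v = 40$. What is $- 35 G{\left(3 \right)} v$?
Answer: $0$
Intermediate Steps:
$G{\left(q \right)} = 0$ ($G{\left(q \right)} = 6 - 6 = 0$)
$- 35 G{\left(3 \right)} v = \left(-35\right) 0 \cdot 40 = 0 \cdot 40 = 0$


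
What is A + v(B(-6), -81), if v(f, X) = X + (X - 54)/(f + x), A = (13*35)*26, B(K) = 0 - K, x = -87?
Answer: 35252/3 ≈ 11751.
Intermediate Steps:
B(K) = -K
A = 11830 (A = 455*26 = 11830)
v(f, X) = X + (-54 + X)/(-87 + f) (v(f, X) = X + (X - 54)/(f - 87) = X + (-54 + X)/(-87 + f))
A + v(B(-6), -81) = 11830 + (-54 - 86*(-81) - (-81)*(-6))/(-87 - 1*(-6)) = 11830 + (-54 + 6966 - 81*6)/(-87 + 6) = 11830 + (-54 + 6966 - 486)/(-81) = 11830 - 1/81*6426 = 11830 - 238/3 = 35252/3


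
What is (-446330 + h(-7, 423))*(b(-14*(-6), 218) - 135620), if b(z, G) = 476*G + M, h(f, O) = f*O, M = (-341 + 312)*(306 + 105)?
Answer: 19665916361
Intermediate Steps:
M = -11919 (M = -29*411 = -11919)
h(f, O) = O*f
b(z, G) = -11919 + 476*G (b(z, G) = 476*G - 11919 = -11919 + 476*G)
(-446330 + h(-7, 423))*(b(-14*(-6), 218) - 135620) = (-446330 + 423*(-7))*((-11919 + 476*218) - 135620) = (-446330 - 2961)*((-11919 + 103768) - 135620) = -449291*(91849 - 135620) = -449291*(-43771) = 19665916361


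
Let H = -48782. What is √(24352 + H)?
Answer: I*√24430 ≈ 156.3*I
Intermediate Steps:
√(24352 + H) = √(24352 - 48782) = √(-24430) = I*√24430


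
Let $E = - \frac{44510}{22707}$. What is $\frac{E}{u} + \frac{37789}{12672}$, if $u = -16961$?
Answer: $\frac{1617152344847}{542267865216} \approx 2.9822$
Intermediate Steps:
$E = - \frac{44510}{22707}$ ($E = \left(-44510\right) \frac{1}{22707} = - \frac{44510}{22707} \approx -1.9602$)
$\frac{E}{u} + \frac{37789}{12672} = - \frac{44510}{22707 \left(-16961\right)} + \frac{37789}{12672} = \left(- \frac{44510}{22707}\right) \left(- \frac{1}{16961}\right) + 37789 \cdot \frac{1}{12672} = \frac{44510}{385133427} + \frac{37789}{12672} = \frac{1617152344847}{542267865216}$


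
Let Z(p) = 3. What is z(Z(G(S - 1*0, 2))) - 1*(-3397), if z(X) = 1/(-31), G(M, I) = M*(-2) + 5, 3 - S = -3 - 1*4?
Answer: 105306/31 ≈ 3397.0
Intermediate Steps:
S = 10 (S = 3 - (-3 - 1*4) = 3 - (-3 - 4) = 3 - 1*(-7) = 3 + 7 = 10)
G(M, I) = 5 - 2*M (G(M, I) = -2*M + 5 = 5 - 2*M)
z(X) = -1/31
z(Z(G(S - 1*0, 2))) - 1*(-3397) = -1/31 - 1*(-3397) = -1/31 + 3397 = 105306/31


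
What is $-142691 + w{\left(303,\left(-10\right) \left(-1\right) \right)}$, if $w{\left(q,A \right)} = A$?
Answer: $-142681$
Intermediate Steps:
$-142691 + w{\left(303,\left(-10\right) \left(-1\right) \right)} = -142691 - -10 = -142691 + 10 = -142681$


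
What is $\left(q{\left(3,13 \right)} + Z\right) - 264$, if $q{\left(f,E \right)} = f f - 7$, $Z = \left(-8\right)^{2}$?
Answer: $-198$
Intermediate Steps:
$Z = 64$
$q{\left(f,E \right)} = -7 + f^{2}$ ($q{\left(f,E \right)} = f^{2} - 7 = -7 + f^{2}$)
$\left(q{\left(3,13 \right)} + Z\right) - 264 = \left(\left(-7 + 3^{2}\right) + 64\right) - 264 = \left(\left(-7 + 9\right) + 64\right) - 264 = \left(2 + 64\right) - 264 = 66 - 264 = -198$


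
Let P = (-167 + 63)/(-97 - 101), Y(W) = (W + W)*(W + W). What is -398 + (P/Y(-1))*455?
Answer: -33487/99 ≈ -338.25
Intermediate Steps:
Y(W) = 4*W² (Y(W) = (2*W)*(2*W) = 4*W²)
P = 52/99 (P = -104/(-198) = -104*(-1/198) = 52/99 ≈ 0.52525)
-398 + (P/Y(-1))*455 = -398 + (52/(99*((4*(-1)²))))*455 = -398 + (52/(99*((4*1))))*455 = -398 + ((52/99)/4)*455 = -398 + ((52/99)*(¼))*455 = -398 + (13/99)*455 = -398 + 5915/99 = -33487/99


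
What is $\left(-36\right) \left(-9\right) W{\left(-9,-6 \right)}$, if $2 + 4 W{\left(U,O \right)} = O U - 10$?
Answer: $3402$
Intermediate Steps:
$W{\left(U,O \right)} = -3 + \frac{O U}{4}$ ($W{\left(U,O \right)} = - \frac{1}{2} + \frac{O U - 10}{4} = - \frac{1}{2} + \frac{-10 + O U}{4} = - \frac{1}{2} + \left(- \frac{5}{2} + \frac{O U}{4}\right) = -3 + \frac{O U}{4}$)
$\left(-36\right) \left(-9\right) W{\left(-9,-6 \right)} = \left(-36\right) \left(-9\right) \left(-3 + \frac{1}{4} \left(-6\right) \left(-9\right)\right) = 324 \left(-3 + \frac{27}{2}\right) = 324 \cdot \frac{21}{2} = 3402$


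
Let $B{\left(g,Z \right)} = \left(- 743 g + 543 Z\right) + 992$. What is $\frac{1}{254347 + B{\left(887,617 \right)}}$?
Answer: $- \frac{1}{68671} \approx -1.4562 \cdot 10^{-5}$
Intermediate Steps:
$B{\left(g,Z \right)} = 992 - 743 g + 543 Z$
$\frac{1}{254347 + B{\left(887,617 \right)}} = \frac{1}{254347 + \left(992 - 659041 + 543 \cdot 617\right)} = \frac{1}{254347 + \left(992 - 659041 + 335031\right)} = \frac{1}{254347 - 323018} = \frac{1}{-68671} = - \frac{1}{68671}$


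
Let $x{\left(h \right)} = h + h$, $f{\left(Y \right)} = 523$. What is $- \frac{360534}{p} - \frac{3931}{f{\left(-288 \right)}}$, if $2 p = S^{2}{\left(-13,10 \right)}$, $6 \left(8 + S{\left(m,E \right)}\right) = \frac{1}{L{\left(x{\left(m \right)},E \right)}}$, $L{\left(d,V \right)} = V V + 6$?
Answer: $- \frac{152644675387483}{13533968587} \approx -11279.0$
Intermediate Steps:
$x{\left(h \right)} = 2 h$
$L{\left(d,V \right)} = 6 + V^{2}$ ($L{\left(d,V \right)} = V^{2} + 6 = 6 + V^{2}$)
$S{\left(m,E \right)} = -8 + \frac{1}{6 \left(6 + E^{2}\right)}$
$p = \frac{25877569}{808992}$ ($p = \frac{\left(\frac{-287 - 48 \cdot 10^{2}}{6 \left(6 + 10^{2}\right)}\right)^{2}}{2} = \frac{\left(\frac{-287 - 4800}{6 \left(6 + 100\right)}\right)^{2}}{2} = \frac{\left(\frac{-287 - 4800}{6 \cdot 106}\right)^{2}}{2} = \frac{\left(\frac{1}{6} \cdot \frac{1}{106} \left(-5087\right)\right)^{2}}{2} = \frac{\left(- \frac{5087}{636}\right)^{2}}{2} = \frac{1}{2} \cdot \frac{25877569}{404496} = \frac{25877569}{808992} \approx 31.987$)
$- \frac{360534}{p} - \frac{3931}{f{\left(-288 \right)}} = - \frac{360534}{\frac{25877569}{808992}} - \frac{3931}{523} = \left(-360534\right) \frac{808992}{25877569} - \frac{3931}{523} = - \frac{291669121728}{25877569} - \frac{3931}{523} = - \frac{152644675387483}{13533968587}$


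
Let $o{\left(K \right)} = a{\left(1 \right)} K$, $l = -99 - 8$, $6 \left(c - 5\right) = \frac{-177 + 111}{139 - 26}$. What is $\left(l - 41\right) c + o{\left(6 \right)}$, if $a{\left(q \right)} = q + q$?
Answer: $- \frac{80636}{113} \approx -713.59$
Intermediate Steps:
$c = \frac{554}{113}$ ($c = 5 + \frac{\left(-177 + 111\right) \frac{1}{139 - 26}}{6} = 5 + \frac{\left(-66\right) \frac{1}{113}}{6} = 5 + \frac{1}{6} \left(- \frac{66}{113}\right) = 5 - \frac{11}{113} = \frac{554}{113} \approx 4.9027$)
$a{\left(q \right)} = 2 q$
$l = -107$ ($l = -99 - 8 = -107$)
$o{\left(K \right)} = 2 K$ ($o{\left(K \right)} = 2 \cdot 1 K = 2 K$)
$\left(l - 41\right) c + o{\left(6 \right)} = \left(-107 - 41\right) \frac{554}{113} + 2 \cdot 6 = \left(-107 - 41\right) \frac{554}{113} + 12 = \left(-148\right) \frac{554}{113} + 12 = - \frac{81992}{113} + 12 = - \frac{80636}{113}$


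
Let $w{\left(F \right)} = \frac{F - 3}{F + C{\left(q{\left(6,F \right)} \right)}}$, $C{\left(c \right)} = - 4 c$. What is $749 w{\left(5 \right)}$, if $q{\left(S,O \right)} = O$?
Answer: $- \frac{1498}{15} \approx -99.867$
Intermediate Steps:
$w{\left(F \right)} = - \frac{-3 + F}{3 F}$ ($w{\left(F \right)} = \frac{F - 3}{F - 4 F} = \frac{-3 + F}{\left(-3\right) F} = \left(-3 + F\right) \left(- \frac{1}{3 F}\right) = - \frac{-3 + F}{3 F}$)
$749 w{\left(5 \right)} = 749 \frac{3 - 5}{3 \cdot 5} = 749 \cdot \frac{1}{3} \cdot \frac{1}{5} \left(3 - 5\right) = 749 \cdot \frac{1}{3} \cdot \frac{1}{5} \left(-2\right) = 749 \left(- \frac{2}{15}\right) = - \frac{1498}{15}$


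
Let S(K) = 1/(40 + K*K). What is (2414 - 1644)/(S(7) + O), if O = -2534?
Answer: -13706/45105 ≈ -0.30387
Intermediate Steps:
S(K) = 1/(40 + K²)
(2414 - 1644)/(S(7) + O) = (2414 - 1644)/(1/(40 + 7²) - 2534) = 770/(1/(40 + 49) - 2534) = 770/(1/89 - 2534) = 770/(-225525/89) = 770*(-89/225525) = -13706/45105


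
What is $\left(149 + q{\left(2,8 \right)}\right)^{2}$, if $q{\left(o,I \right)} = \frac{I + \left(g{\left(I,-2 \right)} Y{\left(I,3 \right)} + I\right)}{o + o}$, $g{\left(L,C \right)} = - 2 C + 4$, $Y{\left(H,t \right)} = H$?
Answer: $28561$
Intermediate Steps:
$g{\left(L,C \right)} = 4 - 2 C$
$q{\left(o,I \right)} = \frac{5 I}{o}$ ($q{\left(o,I \right)} = \frac{I + \left(\left(4 - -4\right) I + I\right)}{o + o} = \frac{I + \left(\left(4 + 4\right) I + I\right)}{2 o} = \left(I + \left(8 I + I\right)\right) \frac{1}{2 o} = \left(I + 9 I\right) \frac{1}{2 o} = 10 I \frac{1}{2 o} = \frac{5 I}{o}$)
$\left(149 + q{\left(2,8 \right)}\right)^{2} = \left(149 + 5 \cdot 8 \cdot \frac{1}{2}\right)^{2} = \left(149 + 20\right)^{2} = 169^{2} = 28561$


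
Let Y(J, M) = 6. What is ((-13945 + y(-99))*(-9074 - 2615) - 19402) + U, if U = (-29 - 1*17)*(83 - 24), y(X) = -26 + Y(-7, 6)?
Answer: 163214769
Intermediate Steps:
y(X) = -20 (y(X) = -26 + 6 = -20)
U = -2714 (U = (-29 - 17)*59 = -46*59 = -2714)
((-13945 + y(-99))*(-9074 - 2615) - 19402) + U = ((-13945 - 20)*(-9074 - 2615) - 19402) - 2714 = (-13965*(-11689) - 19402) - 2714 = (163236885 - 19402) - 2714 = 163217483 - 2714 = 163214769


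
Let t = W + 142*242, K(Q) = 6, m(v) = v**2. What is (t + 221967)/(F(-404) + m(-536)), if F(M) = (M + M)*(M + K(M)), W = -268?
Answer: 256063/608880 ≈ 0.42055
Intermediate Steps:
t = 34096 (t = -268 + 142*242 = -268 + 34364 = 34096)
F(M) = 2*M*(6 + M) (F(M) = (M + M)*(M + 6) = (2*M)*(6 + M) = 2*M*(6 + M))
(t + 221967)/(F(-404) + m(-536)) = (34096 + 221967)/(2*(-404)*(6 - 404) + (-536)**2) = 256063/(2*(-404)*(-398) + 287296) = 256063/(321584 + 287296) = 256063/608880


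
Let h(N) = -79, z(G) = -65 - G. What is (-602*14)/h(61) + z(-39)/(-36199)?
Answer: 305087226/2859721 ≈ 106.68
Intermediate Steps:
(-602*14)/h(61) + z(-39)/(-36199) = -602*14/(-79) + (-65 - 1*(-39))/(-36199) = -8428*(-1/79) + (-65 + 39)*(-1/36199) = 8428/79 - 26*(-1/36199) = 8428/79 + 26/36199 = 305087226/2859721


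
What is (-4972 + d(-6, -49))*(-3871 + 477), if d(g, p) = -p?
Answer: 16708662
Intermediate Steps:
(-4972 + d(-6, -49))*(-3871 + 477) = (-4972 - 1*(-49))*(-3871 + 477) = (-4972 + 49)*(-3394) = -4923*(-3394) = 16708662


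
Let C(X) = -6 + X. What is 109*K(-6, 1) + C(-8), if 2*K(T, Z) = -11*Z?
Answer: -1227/2 ≈ -613.50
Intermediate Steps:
K(T, Z) = -11*Z/2 (K(T, Z) = (-11*Z)/2 = -11*Z/2)
109*K(-6, 1) + C(-8) = 109*(-11/2*1) + (-6 - 8) = 109*(-11/2) - 14 = -1199/2 - 14 = -1227/2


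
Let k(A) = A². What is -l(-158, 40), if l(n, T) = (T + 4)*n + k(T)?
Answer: 5352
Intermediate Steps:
l(n, T) = T² + n*(4 + T) (l(n, T) = (T + 4)*n + T² = (4 + T)*n + T² = n*(4 + T) + T² = T² + n*(4 + T))
-l(-158, 40) = -(40² + 4*(-158) + 40*(-158)) = -(1600 - 632 - 6320) = -1*(-5352) = 5352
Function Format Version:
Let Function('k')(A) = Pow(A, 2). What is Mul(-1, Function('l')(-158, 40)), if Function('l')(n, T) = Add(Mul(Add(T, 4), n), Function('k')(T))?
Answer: 5352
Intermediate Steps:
Function('l')(n, T) = Add(Pow(T, 2), Mul(n, Add(4, T))) (Function('l')(n, T) = Add(Mul(Add(T, 4), n), Pow(T, 2)) = Add(Mul(Add(4, T), n), Pow(T, 2)) = Add(Mul(n, Add(4, T)), Pow(T, 2)) = Add(Pow(T, 2), Mul(n, Add(4, T))))
Mul(-1, Function('l')(-158, 40)) = Mul(-1, Add(Pow(40, 2), Mul(4, -158), Mul(40, -158))) = Mul(-1, Add(1600, -632, -6320)) = Mul(-1, -5352) = 5352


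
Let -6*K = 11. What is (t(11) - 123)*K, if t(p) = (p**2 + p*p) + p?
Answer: -715/3 ≈ -238.33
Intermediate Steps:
K = -11/6 (K = -1/6*11 = -11/6 ≈ -1.8333)
t(p) = p + 2*p**2 (t(p) = (p**2 + p**2) + p = 2*p**2 + p = p + 2*p**2)
(t(11) - 123)*K = (11*(1 + 2*11) - 123)*(-11/6) = (11*(1 + 22) - 123)*(-11/6) = (11*23 - 123)*(-11/6) = (253 - 123)*(-11/6) = 130*(-11/6) = -715/3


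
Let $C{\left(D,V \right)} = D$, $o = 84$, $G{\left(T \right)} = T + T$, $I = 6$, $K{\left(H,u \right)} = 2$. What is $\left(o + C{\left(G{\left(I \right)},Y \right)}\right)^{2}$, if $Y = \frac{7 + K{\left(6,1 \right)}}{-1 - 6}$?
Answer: $9216$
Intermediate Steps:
$G{\left(T \right)} = 2 T$
$Y = - \frac{9}{7}$ ($Y = \frac{7 + 2}{-1 - 6} = \frac{9}{-7} = 9 \left(- \frac{1}{7}\right) = - \frac{9}{7} \approx -1.2857$)
$\left(o + C{\left(G{\left(I \right)},Y \right)}\right)^{2} = \left(84 + 2 \cdot 6\right)^{2} = \left(84 + 12\right)^{2} = 96^{2} = 9216$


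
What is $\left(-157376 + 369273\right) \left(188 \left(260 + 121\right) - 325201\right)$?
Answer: $-53731357981$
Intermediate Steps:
$\left(-157376 + 369273\right) \left(188 \left(260 + 121\right) - 325201\right) = 211897 \left(188 \cdot 381 - 325201\right) = 211897 \left(71628 - 325201\right) = 211897 \left(-253573\right) = -53731357981$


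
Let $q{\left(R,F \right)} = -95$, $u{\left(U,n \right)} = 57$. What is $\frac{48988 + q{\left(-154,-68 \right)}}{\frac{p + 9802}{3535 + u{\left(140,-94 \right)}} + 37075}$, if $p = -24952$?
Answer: $\frac{87811828}{66579125} \approx 1.3189$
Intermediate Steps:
$\frac{48988 + q{\left(-154,-68 \right)}}{\frac{p + 9802}{3535 + u{\left(140,-94 \right)}} + 37075} = \frac{48988 - 95}{\frac{-24952 + 9802}{3535 + 57} + 37075} = \frac{48893}{- \frac{15150}{3592} + 37075} = \frac{48893}{\left(-15150\right) \frac{1}{3592} + 37075} = \frac{48893}{- \frac{7575}{1796} + 37075} = \frac{48893}{\frac{66579125}{1796}} = 48893 \cdot \frac{1796}{66579125} = \frac{87811828}{66579125}$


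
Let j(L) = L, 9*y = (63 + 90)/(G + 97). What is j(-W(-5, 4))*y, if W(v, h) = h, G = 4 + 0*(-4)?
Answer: -68/101 ≈ -0.67327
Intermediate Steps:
G = 4 (G = 4 + 0 = 4)
y = 17/101 (y = ((63 + 90)/(4 + 97))/9 = (153/101)/9 = (153*(1/101))/9 = (⅑)*(153/101) = 17/101 ≈ 0.16832)
j(-W(-5, 4))*y = -1*4*(17/101) = -4*17/101 = -68/101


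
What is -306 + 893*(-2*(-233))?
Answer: 415832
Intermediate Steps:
-306 + 893*(-2*(-233)) = -306 + 893*466 = -306 + 416138 = 415832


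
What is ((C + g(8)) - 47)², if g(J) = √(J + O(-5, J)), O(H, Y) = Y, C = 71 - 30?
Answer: 4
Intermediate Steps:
C = 41
g(J) = √2*√J (g(J) = √(J + J) = √(2*J) = √2*√J)
((C + g(8)) - 47)² = ((41 + √2*√8) - 47)² = ((41 + √2*(2*√2)) - 47)² = ((41 + 4) - 47)² = (45 - 47)² = (-2)² = 4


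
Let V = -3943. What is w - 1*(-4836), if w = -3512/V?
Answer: 19071860/3943 ≈ 4836.9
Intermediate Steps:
w = 3512/3943 (w = -3512/(-3943) = -3512*(-1/3943) = 3512/3943 ≈ 0.89069)
w - 1*(-4836) = 3512/3943 - 1*(-4836) = 3512/3943 + 4836 = 19071860/3943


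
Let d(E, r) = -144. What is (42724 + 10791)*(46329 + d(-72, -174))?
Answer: 2471590275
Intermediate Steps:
(42724 + 10791)*(46329 + d(-72, -174)) = (42724 + 10791)*(46329 - 144) = 53515*46185 = 2471590275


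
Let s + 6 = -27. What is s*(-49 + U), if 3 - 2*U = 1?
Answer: 1584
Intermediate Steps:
s = -33 (s = -6 - 27 = -33)
U = 1 (U = 3/2 - ½*1 = 3/2 - ½ = 1)
s*(-49 + U) = -33*(-49 + 1) = -33*(-48) = 1584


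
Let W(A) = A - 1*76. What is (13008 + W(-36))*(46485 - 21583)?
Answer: 321136192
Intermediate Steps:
W(A) = -76 + A (W(A) = A - 76 = -76 + A)
(13008 + W(-36))*(46485 - 21583) = (13008 + (-76 - 36))*(46485 - 21583) = (13008 - 112)*24902 = 12896*24902 = 321136192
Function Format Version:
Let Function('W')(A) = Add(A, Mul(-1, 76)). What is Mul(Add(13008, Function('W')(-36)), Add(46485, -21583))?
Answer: 321136192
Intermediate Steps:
Function('W')(A) = Add(-76, A) (Function('W')(A) = Add(A, -76) = Add(-76, A))
Mul(Add(13008, Function('W')(-36)), Add(46485, -21583)) = Mul(Add(13008, Add(-76, -36)), Add(46485, -21583)) = Mul(Add(13008, -112), 24902) = Mul(12896, 24902) = 321136192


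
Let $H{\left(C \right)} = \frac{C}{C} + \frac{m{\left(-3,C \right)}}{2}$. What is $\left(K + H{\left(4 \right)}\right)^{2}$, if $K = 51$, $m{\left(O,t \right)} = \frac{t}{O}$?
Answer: $\frac{23716}{9} \approx 2635.1$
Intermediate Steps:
$H{\left(C \right)} = 1 - \frac{C}{6}$ ($H{\left(C \right)} = \frac{C}{C} + \frac{C \frac{1}{-3}}{2} = 1 + C \left(- \frac{1}{3}\right) \frac{1}{2} = 1 + - \frac{C}{3} \cdot \frac{1}{2} = 1 - \frac{C}{6}$)
$\left(K + H{\left(4 \right)}\right)^{2} = \left(51 + \left(1 - \frac{2}{3}\right)\right)^{2} = \left(51 + \frac{1}{3}\right)^{2} = \left(\frac{154}{3}\right)^{2} = \frac{23716}{9}$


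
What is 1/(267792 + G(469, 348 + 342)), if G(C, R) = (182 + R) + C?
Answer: 1/269133 ≈ 3.7156e-6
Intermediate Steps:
G(C, R) = 182 + C + R
1/(267792 + G(469, 348 + 342)) = 1/(267792 + (182 + 469 + (348 + 342))) = 1/(267792 + (182 + 469 + 690)) = 1/(267792 + 1341) = 1/269133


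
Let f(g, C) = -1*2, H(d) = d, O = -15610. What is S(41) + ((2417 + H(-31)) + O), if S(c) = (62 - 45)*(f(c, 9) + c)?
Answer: -12561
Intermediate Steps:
f(g, C) = -2
S(c) = -34 + 17*c (S(c) = (62 - 45)*(-2 + c) = 17*(-2 + c) = -34 + 17*c)
S(41) + ((2417 + H(-31)) + O) = (-34 + 17*41) + ((2417 - 31) - 15610) = (-34 + 697) + (2386 - 15610) = 663 - 13224 = -12561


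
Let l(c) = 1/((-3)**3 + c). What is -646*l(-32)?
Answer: 646/59 ≈ 10.949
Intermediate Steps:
l(c) = 1/(-27 + c)
-646*l(-32) = -646/(-27 - 32) = -646/(-59) = -646*(-1/59) = 646/59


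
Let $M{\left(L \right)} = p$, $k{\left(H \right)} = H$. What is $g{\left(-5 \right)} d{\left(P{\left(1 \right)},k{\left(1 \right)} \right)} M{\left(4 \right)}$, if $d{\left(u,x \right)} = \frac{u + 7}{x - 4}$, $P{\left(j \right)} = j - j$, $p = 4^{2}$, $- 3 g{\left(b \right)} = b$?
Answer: $- \frac{560}{9} \approx -62.222$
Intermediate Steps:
$g{\left(b \right)} = - \frac{b}{3}$
$p = 16$
$M{\left(L \right)} = 16$
$P{\left(j \right)} = 0$
$d{\left(u,x \right)} = \frac{7 + u}{-4 + x}$
$g{\left(-5 \right)} d{\left(P{\left(1 \right)},k{\left(1 \right)} \right)} M{\left(4 \right)} = \left(- \frac{1}{3}\right) \left(-5\right) \frac{7 + 0}{-4 + 1} \cdot 16 = \frac{5 \frac{1}{-3} \cdot 7}{3} \cdot 16 = \frac{5 \left(\left(- \frac{1}{3}\right) 7\right)}{3} \cdot 16 = \frac{5}{3} \left(- \frac{7}{3}\right) 16 = \left(- \frac{35}{9}\right) 16 = - \frac{560}{9}$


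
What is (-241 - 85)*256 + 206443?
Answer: 122987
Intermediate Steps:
(-241 - 85)*256 + 206443 = -326*256 + 206443 = -83456 + 206443 = 122987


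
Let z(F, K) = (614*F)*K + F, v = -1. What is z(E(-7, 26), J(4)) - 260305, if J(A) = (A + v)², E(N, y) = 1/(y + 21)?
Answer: -12228808/47 ≈ -2.6019e+5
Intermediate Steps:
E(N, y) = 1/(21 + y)
J(A) = (-1 + A)² (J(A) = (A - 1)² = (-1 + A)²)
z(F, K) = F + 614*F*K (z(F, K) = 614*F*K + F = F + 614*F*K)
z(E(-7, 26), J(4)) - 260305 = (1 + 614*(-1 + 4)²)/(21 + 26) - 260305 = (1 + 614*3²)/47 - 260305 = (1 + 614*9)/47 - 260305 = (1 + 5526)/47 - 260305 = (1/47)*5527 - 260305 = 5527/47 - 260305 = -12228808/47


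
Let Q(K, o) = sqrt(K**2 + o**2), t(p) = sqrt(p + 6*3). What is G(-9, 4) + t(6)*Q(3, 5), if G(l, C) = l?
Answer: -9 + 4*sqrt(51) ≈ 19.566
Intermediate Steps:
t(p) = sqrt(18 + p) (t(p) = sqrt(p + 18) = sqrt(18 + p))
G(-9, 4) + t(6)*Q(3, 5) = -9 + sqrt(18 + 6)*sqrt(3**2 + 5**2) = -9 + sqrt(24)*sqrt(9 + 25) = -9 + (2*sqrt(6))*sqrt(34) = -9 + 4*sqrt(51)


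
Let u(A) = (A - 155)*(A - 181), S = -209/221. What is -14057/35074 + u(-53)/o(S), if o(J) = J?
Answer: -19856675779/385814 ≈ -51467.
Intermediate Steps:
S = -209/221 (S = -209*1/221 = -209/221 ≈ -0.94570)
u(A) = (-181 + A)*(-155 + A) (u(A) = (-155 + A)*(-181 + A) = (-181 + A)*(-155 + A))
-14057/35074 + u(-53)/o(S) = -14057/35074 + (28055 + (-53)² - 336*(-53))/(-209/221) = -14057*1/35074 + (28055 + 2809 + 17808)*(-221/209) = -14057/35074 + 48672*(-221/209) = -14057/35074 - 10756512/209 = -19856675779/385814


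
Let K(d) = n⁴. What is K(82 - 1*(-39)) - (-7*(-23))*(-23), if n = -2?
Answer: 3719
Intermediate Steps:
K(d) = 16 (K(d) = (-2)⁴ = 16)
K(82 - 1*(-39)) - (-7*(-23))*(-23) = 16 - (-7*(-23))*(-23) = 16 - 161*(-23) = 16 - 1*(-3703) = 16 + 3703 = 3719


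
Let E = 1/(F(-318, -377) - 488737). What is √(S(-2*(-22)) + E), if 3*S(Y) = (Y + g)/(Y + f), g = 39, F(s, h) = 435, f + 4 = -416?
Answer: I*√1395263722736454/137701164 ≈ 0.27126*I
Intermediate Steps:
f = -420 (f = -4 - 416 = -420)
E = -1/488302 (E = 1/(435 - 488737) = 1/(-488302) = -1/488302 ≈ -2.0479e-6)
S(Y) = (39 + Y)/(3*(-420 + Y)) (S(Y) = ((Y + 39)/(Y - 420))/3 = ((39 + Y)/(-420 + Y))/3 = (39 + Y)/(3*(-420 + Y)))
√(S(-2*(-22)) + E) = √((39 - 2*(-22))/(3*(-420 - 2*(-22))) - 1/488302) = √((39 + 44)/(3*(-420 + 44)) - 1/488302) = √((⅓)*83/(-376) - 1/488302) = √((⅓)*(-1/376)*83 - 1/488302) = √(-83/1128 - 1/488302) = √(-20265097/275402328) = I*√1395263722736454/137701164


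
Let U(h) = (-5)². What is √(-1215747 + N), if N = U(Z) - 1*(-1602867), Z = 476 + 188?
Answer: √387145 ≈ 622.21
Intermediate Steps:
Z = 664
U(h) = 25
N = 1602892 (N = 25 - 1*(-1602867) = 25 + 1602867 = 1602892)
√(-1215747 + N) = √(-1215747 + 1602892) = √387145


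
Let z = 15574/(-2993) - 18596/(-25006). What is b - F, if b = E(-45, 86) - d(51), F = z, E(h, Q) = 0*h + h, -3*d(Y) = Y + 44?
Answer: -996180736/112264437 ≈ -8.8735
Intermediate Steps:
d(Y) = -44/3 - Y/3 (d(Y) = -(Y + 44)/3 = -(44 + Y)/3 = -44/3 - Y/3)
z = -166892808/37421479 (z = 15574*(-1/2993) - 18596*(-1/25006) = -15574/2993 + 9298/12503 = -166892808/37421479 ≈ -4.4598)
E(h, Q) = h (E(h, Q) = 0 + h = h)
F = -166892808/37421479 ≈ -4.4598
b = -40/3 (b = -45 - (-44/3 - 1/3*51) = -45 - (-44/3 - 17) = -45 - 1*(-95/3) = -45 + 95/3 = -40/3 ≈ -13.333)
b - F = -40/3 - 1*(-166892808/37421479) = -40/3 + 166892808/37421479 = -996180736/112264437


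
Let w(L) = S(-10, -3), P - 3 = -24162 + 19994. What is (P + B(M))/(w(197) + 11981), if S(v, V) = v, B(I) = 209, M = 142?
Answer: -3956/11971 ≈ -0.33047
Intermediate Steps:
P = -4165 (P = 3 + (-24162 + 19994) = 3 - 4168 = -4165)
w(L) = -10
(P + B(M))/(w(197) + 11981) = (-4165 + 209)/(-10 + 11981) = -3956/11971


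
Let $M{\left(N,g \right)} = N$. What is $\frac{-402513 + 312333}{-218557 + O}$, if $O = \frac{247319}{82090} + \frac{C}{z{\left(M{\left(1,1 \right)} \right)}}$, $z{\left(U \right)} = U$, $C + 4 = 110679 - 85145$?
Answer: $\frac{7402876200}{15845339111} \approx 0.4672$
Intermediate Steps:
$C = 25530$ ($C = -4 + \left(110679 - 85145\right) = -4 + 25534 = 25530$)
$O = \frac{2096005019}{82090}$ ($O = \frac{247319}{82090} + \frac{25530}{1} = 247319 \cdot \frac{1}{82090} + 25530 \cdot 1 = \frac{247319}{82090} + 25530 = \frac{2096005019}{82090} \approx 25533.0$)
$\frac{-402513 + 312333}{-218557 + O} = \frac{-402513 + 312333}{-218557 + \frac{2096005019}{82090}} = - \frac{90180}{- \frac{15845339111}{82090}} = \left(-90180\right) \left(- \frac{82090}{15845339111}\right) = \frac{7402876200}{15845339111}$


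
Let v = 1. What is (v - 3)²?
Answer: 4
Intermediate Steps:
(v - 3)² = (1 - 3)² = (-2)² = 4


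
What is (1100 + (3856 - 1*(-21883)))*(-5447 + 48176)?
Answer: 1146803631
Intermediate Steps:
(1100 + (3856 - 1*(-21883)))*(-5447 + 48176) = (1100 + (3856 + 21883))*42729 = (1100 + 25739)*42729 = 26839*42729 = 1146803631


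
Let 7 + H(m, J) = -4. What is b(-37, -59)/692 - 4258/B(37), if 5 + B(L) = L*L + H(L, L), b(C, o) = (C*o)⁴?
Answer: 30726474955594177/936276 ≈ 3.2818e+10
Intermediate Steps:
H(m, J) = -11 (H(m, J) = -7 - 4 = -11)
b(C, o) = C⁴*o⁴
B(L) = -16 + L² (B(L) = -5 + (L*L - 11) = -5 + (L² - 11) = -5 + (-11 + L²) = -16 + L²)
b(-37, -59)/692 - 4258/B(37) = ((-37)⁴*(-59)⁴)/692 - 4258/(-16 + 37²) = (1874161*12117361)*(1/692) - 4258/(-16 + 1369) = 22709885409121*(1/692) - 4258/1353 = 22709885409121/692 - 4258*1/1353 = 22709885409121/692 - 4258/1353 = 30726474955594177/936276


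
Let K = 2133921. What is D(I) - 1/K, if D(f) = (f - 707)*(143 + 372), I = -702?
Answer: -1548447764836/2133921 ≈ -7.2564e+5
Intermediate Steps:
D(f) = -364105 + 515*f (D(f) = (-707 + f)*515 = -364105 + 515*f)
D(I) - 1/K = (-364105 + 515*(-702)) - 1/2133921 = (-364105 - 361530) - 1*1/2133921 = -725635 - 1/2133921 = -1548447764836/2133921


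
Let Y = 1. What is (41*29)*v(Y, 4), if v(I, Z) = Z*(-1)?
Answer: -4756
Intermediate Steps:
v(I, Z) = -Z
(41*29)*v(Y, 4) = (41*29)*(-1*4) = 1189*(-4) = -4756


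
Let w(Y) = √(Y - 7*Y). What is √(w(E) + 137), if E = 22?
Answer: √(137 + 2*I*√33) ≈ 11.715 + 0.49036*I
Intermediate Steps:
w(Y) = √6*√(-Y) (w(Y) = √(-6*Y) = √6*√(-Y))
√(w(E) + 137) = √(√6*√(-1*22) + 137) = √(√6*√(-22) + 137) = √(√6*(I*√22) + 137) = √(2*I*√33 + 137) = √(137 + 2*I*√33)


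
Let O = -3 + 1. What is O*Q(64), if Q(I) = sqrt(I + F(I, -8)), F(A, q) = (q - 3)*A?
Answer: -16*I*sqrt(10) ≈ -50.596*I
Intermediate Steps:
O = -2
F(A, q) = A*(-3 + q) (F(A, q) = (-3 + q)*A = A*(-3 + q))
Q(I) = sqrt(10)*sqrt(-I) (Q(I) = sqrt(I + I*(-3 - 8)) = sqrt(I + I*(-11)) = sqrt(I - 11*I) = sqrt(-10*I) = sqrt(10)*sqrt(-I))
O*Q(64) = -2*sqrt(10)*sqrt(-1*64) = -2*sqrt(10)*sqrt(-64) = -2*sqrt(10)*8*I = -16*I*sqrt(10)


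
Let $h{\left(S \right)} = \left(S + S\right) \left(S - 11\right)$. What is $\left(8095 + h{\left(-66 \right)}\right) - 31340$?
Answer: $-13081$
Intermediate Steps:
$h{\left(S \right)} = 2 S \left(-11 + S\right)$
$\left(8095 + h{\left(-66 \right)}\right) - 31340 = \left(8095 + 2 \left(-66\right) \left(-11 - 66\right)\right) - 31340 = \left(8095 + 2 \left(-66\right) \left(-77\right)\right) - 31340 = \left(8095 + 10164\right) - 31340 = 18259 - 31340 = -13081$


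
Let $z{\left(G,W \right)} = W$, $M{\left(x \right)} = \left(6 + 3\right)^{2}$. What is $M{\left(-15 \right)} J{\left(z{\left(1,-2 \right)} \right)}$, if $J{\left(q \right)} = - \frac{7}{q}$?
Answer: $\frac{567}{2} \approx 283.5$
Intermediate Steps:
$M{\left(x \right)} = 81$ ($M{\left(x \right)} = 9^{2} = 81$)
$M{\left(-15 \right)} J{\left(z{\left(1,-2 \right)} \right)} = 81 \left(- \frac{7}{-2}\right) = 81 \left(\left(-7\right) \left(- \frac{1}{2}\right)\right) = 81 \cdot \frac{7}{2} = \frac{567}{2}$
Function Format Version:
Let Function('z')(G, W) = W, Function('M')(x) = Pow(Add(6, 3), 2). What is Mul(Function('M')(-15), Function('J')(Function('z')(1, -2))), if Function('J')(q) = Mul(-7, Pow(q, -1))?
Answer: Rational(567, 2) ≈ 283.50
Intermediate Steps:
Function('M')(x) = 81 (Function('M')(x) = Pow(9, 2) = 81)
Mul(Function('M')(-15), Function('J')(Function('z')(1, -2))) = Mul(81, Mul(-7, Pow(-2, -1))) = Mul(81, Mul(-7, Rational(-1, 2))) = Mul(81, Rational(7, 2)) = Rational(567, 2)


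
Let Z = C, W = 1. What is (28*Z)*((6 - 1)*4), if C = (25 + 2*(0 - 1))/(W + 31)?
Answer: 805/2 ≈ 402.50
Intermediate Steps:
C = 23/32 (C = (25 + 2*(0 - 1))/(1 + 31) = (25 + 2*(-1))/32 = (25 - 2)*(1/32) = 23*(1/32) = 23/32 ≈ 0.71875)
Z = 23/32 ≈ 0.71875
(28*Z)*((6 - 1)*4) = (28*(23/32))*((6 - 1)*4) = 161*(5*4)/8 = (161/8)*20 = 805/2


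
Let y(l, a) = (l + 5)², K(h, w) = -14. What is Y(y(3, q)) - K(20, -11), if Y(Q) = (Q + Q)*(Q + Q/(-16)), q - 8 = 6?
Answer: 7694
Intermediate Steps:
q = 14 (q = 8 + 6 = 14)
y(l, a) = (5 + l)²
Y(Q) = 15*Q²/8 (Y(Q) = (2*Q)*(Q + Q*(-1/16)) = (2*Q)*(Q - Q/16) = (2*Q)*(15*Q/16) = 15*Q²/8)
Y(y(3, q)) - K(20, -11) = 15*((5 + 3)²)²/8 - 1*(-14) = 15*(8²)²/8 + 14 = (15/8)*64² + 14 = (15/8)*4096 + 14 = 7680 + 14 = 7694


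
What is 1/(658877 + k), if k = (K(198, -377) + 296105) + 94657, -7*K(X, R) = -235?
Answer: 7/7347708 ≈ 9.5268e-7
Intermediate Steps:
K(X, R) = 235/7 (K(X, R) = -⅐*(-235) = 235/7)
k = 2735569/7 (k = (235/7 + 296105) + 94657 = 2072970/7 + 94657 = 2735569/7 ≈ 3.9080e+5)
1/(658877 + k) = 1/(658877 + 2735569/7) = 1/(7347708/7) = 7/7347708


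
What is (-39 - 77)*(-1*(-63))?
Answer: -7308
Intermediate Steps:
(-39 - 77)*(-1*(-63)) = -116*63 = -7308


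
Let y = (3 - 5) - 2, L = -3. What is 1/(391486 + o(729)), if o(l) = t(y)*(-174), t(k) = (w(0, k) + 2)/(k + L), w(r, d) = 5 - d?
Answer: 7/2742316 ≈ 2.5526e-6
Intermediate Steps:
y = -4 (y = -2 - 2 = -4)
t(k) = (7 - k)/(-3 + k) (t(k) = ((5 - k) + 2)/(k - 3) = (7 - k)/(-3 + k))
o(l) = 1914/7 (o(l) = ((7 - 1*(-4))/(-3 - 4))*(-174) = ((7 + 4)/(-7))*(-174) = -1/7*11*(-174) = -11/7*(-174) = 1914/7)
1/(391486 + o(729)) = 1/(391486 + 1914/7) = 1/(2742316/7) = 7/2742316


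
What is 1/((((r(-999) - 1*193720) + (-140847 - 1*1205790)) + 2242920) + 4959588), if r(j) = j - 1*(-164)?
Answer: 1/5661316 ≈ 1.7664e-7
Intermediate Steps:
r(j) = 164 + j (r(j) = j + 164 = 164 + j)
1/((((r(-999) - 1*193720) + (-140847 - 1*1205790)) + 2242920) + 4959588) = 1/(((((164 - 999) - 1*193720) + (-140847 - 1*1205790)) + 2242920) + 4959588) = 1/((((-835 - 193720) + (-140847 - 1205790)) + 2242920) + 4959588) = 1/(((-194555 - 1346637) + 2242920) + 4959588) = 1/((-1541192 + 2242920) + 4959588) = 1/(701728 + 4959588) = 1/5661316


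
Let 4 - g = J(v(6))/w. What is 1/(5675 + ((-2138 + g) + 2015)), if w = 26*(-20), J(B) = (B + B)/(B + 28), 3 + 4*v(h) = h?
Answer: 29900/166124403 ≈ 0.00017999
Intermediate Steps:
v(h) = -¾ + h/4
J(B) = 2*B/(28 + B) (J(B) = (2*B)/(28 + B) = 2*B/(28 + B))
w = -520
g = 119603/29900 (g = 4 - 2*(-¾ + (¼)*6)/(28 + (-¾ + (¼)*6))/(-520) = 4 - 2*(-¾ + 3/2)/(28 + (-¾ + 3/2))*(-1)/520 = 4 - 2*(¾)/(28 + ¾)*(-1)/520 = 4 - 2*(¾)/(115/4)*(-1)/520 = 4 - 2*(¾)*(4/115)*(-1)/520 = 4 - 6*(-1)/(115*520) = 4 - 1*(-3/29900) = 4 + 3/29900 = 119603/29900 ≈ 4.0001)
1/(5675 + ((-2138 + g) + 2015)) = 1/(5675 + ((-2138 + 119603/29900) + 2015)) = 1/(5675 + (-63806597/29900 + 2015)) = 1/(5675 - 3558097/29900) = 1/(166124403/29900) = 29900/166124403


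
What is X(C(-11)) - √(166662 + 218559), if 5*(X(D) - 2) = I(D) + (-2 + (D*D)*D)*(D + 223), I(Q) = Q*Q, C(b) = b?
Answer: -56493 - √385221 ≈ -57114.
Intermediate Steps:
I(Q) = Q²
X(D) = 2 + D²/5 + (-2 + D³)*(223 + D)/5 (X(D) = 2 + (D² + (-2 + (D*D)*D)*(D + 223))/5 = 2 + (D² + (-2 + D²*D)*(223 + D))/5 = 2 + (D² + (-2 + D³)*(223 + D))/5 = 2 + (D²/5 + (-2 + D³)*(223 + D)/5) = 2 + D²/5 + (-2 + D³)*(223 + D)/5)
X(C(-11)) - √(166662 + 218559) = (-436/5 - ⅖*(-11) + (⅕)*(-11)² + (⅕)*(-11)⁴ + (223/5)*(-11)³) - √(166662 + 218559) = (-436/5 + 22/5 + (⅕)*121 + (⅕)*14641 + (223/5)*(-1331)) - √385221 = (-436/5 + 22/5 + 121/5 + 14641/5 - 296813/5) - √385221 = -56493 - √385221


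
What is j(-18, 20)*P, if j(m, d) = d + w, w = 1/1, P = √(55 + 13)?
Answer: 42*√17 ≈ 173.17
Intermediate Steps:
P = 2*√17 (P = √68 = 2*√17 ≈ 8.2462)
w = 1
j(m, d) = 1 + d (j(m, d) = d + 1 = 1 + d)
j(-18, 20)*P = (1 + 20)*(2*√17) = 21*(2*√17) = 42*√17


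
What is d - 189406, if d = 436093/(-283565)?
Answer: -53709348483/283565 ≈ -1.8941e+5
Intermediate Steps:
d = -436093/283565 (d = 436093*(-1/283565) = -436093/283565 ≈ -1.5379)
d - 189406 = -436093/283565 - 189406 = -53709348483/283565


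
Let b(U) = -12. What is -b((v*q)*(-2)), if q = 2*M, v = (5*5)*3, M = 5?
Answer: 12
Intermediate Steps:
v = 75 (v = 25*3 = 75)
q = 10 (q = 2*5 = 10)
-b((v*q)*(-2)) = -1*(-12) = 12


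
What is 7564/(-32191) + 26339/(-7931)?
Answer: -907868833/255306821 ≈ -3.5560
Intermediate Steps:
7564/(-32191) + 26339/(-7931) = 7564*(-1/32191) + 26339*(-1/7931) = -7564/32191 - 26339/7931 = -907868833/255306821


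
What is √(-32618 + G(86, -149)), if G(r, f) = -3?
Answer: I*√32621 ≈ 180.61*I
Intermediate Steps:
√(-32618 + G(86, -149)) = √(-32618 - 3) = √(-32621) = I*√32621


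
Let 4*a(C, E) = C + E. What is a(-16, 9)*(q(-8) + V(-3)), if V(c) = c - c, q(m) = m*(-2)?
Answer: -28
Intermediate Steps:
q(m) = -2*m
a(C, E) = C/4 + E/4 (a(C, E) = (C + E)/4 = C/4 + E/4)
V(c) = 0
a(-16, 9)*(q(-8) + V(-3)) = ((¼)*(-16) + (¼)*9)*(-2*(-8) + 0) = (-4 + 9/4)*(16 + 0) = -7/4*16 = -28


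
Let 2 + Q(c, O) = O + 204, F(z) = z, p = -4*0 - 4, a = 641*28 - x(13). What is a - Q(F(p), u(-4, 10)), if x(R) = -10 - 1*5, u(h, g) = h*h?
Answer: 17745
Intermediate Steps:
u(h, g) = h²
x(R) = -15 (x(R) = -10 - 5 = -15)
a = 17963 (a = 641*28 - 1*(-15) = 17948 + 15 = 17963)
p = -4 (p = 0 - 4 = -4)
Q(c, O) = 202 + O (Q(c, O) = -2 + (O + 204) = -2 + (204 + O) = 202 + O)
a - Q(F(p), u(-4, 10)) = 17963 - (202 + (-4)²) = 17963 - (202 + 16) = 17963 - 1*218 = 17963 - 218 = 17745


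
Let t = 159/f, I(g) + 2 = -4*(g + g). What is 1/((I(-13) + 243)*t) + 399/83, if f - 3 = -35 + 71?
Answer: 7296794/1517655 ≈ 4.8079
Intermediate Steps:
I(g) = -2 - 8*g (I(g) = -2 - 4*(g + g) = -2 - 8*g)
f = 39 (f = 3 + (-35 + 71) = 3 + 36 = 39)
t = 53/13 (t = 159/39 = 159*(1/39) = 53/13 ≈ 4.0769)
1/((I(-13) + 243)*t) + 399/83 = 1/(((-2 - 8*(-13)) + 243)*(53/13)) + 399/83 = (13/53)/((-2 + 104) + 243) + 399*(1/83) = (13/53)/(102 + 243) + 399/83 = (13/53)/345 + 399/83 = (1/345)*(13/53) + 399/83 = 13/18285 + 399/83 = 7296794/1517655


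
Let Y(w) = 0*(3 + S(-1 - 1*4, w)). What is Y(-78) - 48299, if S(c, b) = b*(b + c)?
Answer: -48299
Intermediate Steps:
Y(w) = 0 (Y(w) = 0*(3 + w*(w + (-1 - 1*4))) = 0*(3 + w*(w + (-1 - 4))) = 0*(3 + w*(w - 5)) = 0*(3 + w*(-5 + w)) = 0)
Y(-78) - 48299 = 0 - 48299 = -48299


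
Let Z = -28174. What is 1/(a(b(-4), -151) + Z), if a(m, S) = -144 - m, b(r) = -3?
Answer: -1/28315 ≈ -3.5317e-5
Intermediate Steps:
1/(a(b(-4), -151) + Z) = 1/((-144 - 1*(-3)) - 28174) = 1/((-144 + 3) - 28174) = 1/(-141 - 28174) = 1/(-28315) = -1/28315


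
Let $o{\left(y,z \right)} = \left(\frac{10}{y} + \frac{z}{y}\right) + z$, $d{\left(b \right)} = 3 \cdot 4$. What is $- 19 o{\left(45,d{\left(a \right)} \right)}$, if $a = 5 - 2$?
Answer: $- \frac{10678}{45} \approx -237.29$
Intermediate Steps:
$a = 3$ ($a = 5 - 2 = 3$)
$d{\left(b \right)} = 12$
$o{\left(y,z \right)} = z + \frac{10}{y} + \frac{z}{y}$
$- 19 o{\left(45,d{\left(a \right)} \right)} = - 19 \frac{10 + 12 + 45 \cdot 12}{45} = - 19 \frac{10 + 12 + 540}{45} = - 19 \cdot \frac{1}{45} \cdot 562 = \left(-19\right) \frac{562}{45} = - \frac{10678}{45}$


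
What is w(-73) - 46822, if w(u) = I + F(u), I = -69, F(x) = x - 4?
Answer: -46968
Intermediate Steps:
F(x) = -4 + x
w(u) = -73 + u (w(u) = -69 + (-4 + u) = -73 + u)
w(-73) - 46822 = (-73 - 73) - 46822 = -146 - 46822 = -46968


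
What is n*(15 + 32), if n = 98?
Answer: 4606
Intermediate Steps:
n*(15 + 32) = 98*(15 + 32) = 98*47 = 4606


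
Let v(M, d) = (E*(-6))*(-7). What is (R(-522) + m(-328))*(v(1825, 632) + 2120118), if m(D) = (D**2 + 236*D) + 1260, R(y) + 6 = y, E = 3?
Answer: 65532501552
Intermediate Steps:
v(M, d) = 126 (v(M, d) = (3*(-6))*(-7) = -18*(-7) = 126)
R(y) = -6 + y
m(D) = 1260 + D**2 + 236*D
(R(-522) + m(-328))*(v(1825, 632) + 2120118) = ((-6 - 522) + (1260 + (-328)**2 + 236*(-328)))*(126 + 2120118) = (-528 + (1260 + 107584 - 77408))*2120244 = (-528 + 31436)*2120244 = 30908*2120244 = 65532501552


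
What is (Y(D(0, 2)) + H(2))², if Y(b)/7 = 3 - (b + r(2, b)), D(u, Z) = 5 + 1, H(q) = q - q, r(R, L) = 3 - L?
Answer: 0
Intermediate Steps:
H(q) = 0
D(u, Z) = 6
Y(b) = 0 (Y(b) = 7*(3 - (b + (3 - b))) = 7*(3 - 1*3) = 7*(3 - 3) = 7*0 = 0)
(Y(D(0, 2)) + H(2))² = (0 + 0)² = 0² = 0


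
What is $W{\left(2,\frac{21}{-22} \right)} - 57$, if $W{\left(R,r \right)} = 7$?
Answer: $-50$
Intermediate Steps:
$W{\left(2,\frac{21}{-22} \right)} - 57 = 7 - 57 = -50$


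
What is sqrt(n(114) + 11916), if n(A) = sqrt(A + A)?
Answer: sqrt(11916 + 2*sqrt(57)) ≈ 109.23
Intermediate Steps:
n(A) = sqrt(2)*sqrt(A) (n(A) = sqrt(2*A) = sqrt(2)*sqrt(A))
sqrt(n(114) + 11916) = sqrt(sqrt(2)*sqrt(114) + 11916) = sqrt(2*sqrt(57) + 11916) = sqrt(11916 + 2*sqrt(57))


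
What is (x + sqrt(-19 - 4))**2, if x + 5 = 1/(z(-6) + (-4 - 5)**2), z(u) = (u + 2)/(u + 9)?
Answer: 107081/57121 - 2384*I*sqrt(23)/239 ≈ 1.8746 - 47.838*I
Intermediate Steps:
z(u) = (2 + u)/(9 + u)
x = -1192/239 (x = -5 + 1/((2 - 6)/(9 - 6) + (-4 - 5)**2) = -5 + 1/(-4/3 + (-9)**2) = -5 + 1/((1/3)*(-4) + 81) = -5 + 1/(-4/3 + 81) = -5 + 1/(239/3) = -5 + 3/239 = -1192/239 ≈ -4.9874)
(x + sqrt(-19 - 4))**2 = (-1192/239 + sqrt(-19 - 4))**2 = (-1192/239 + sqrt(-23))**2 = (-1192/239 + I*sqrt(23))**2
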